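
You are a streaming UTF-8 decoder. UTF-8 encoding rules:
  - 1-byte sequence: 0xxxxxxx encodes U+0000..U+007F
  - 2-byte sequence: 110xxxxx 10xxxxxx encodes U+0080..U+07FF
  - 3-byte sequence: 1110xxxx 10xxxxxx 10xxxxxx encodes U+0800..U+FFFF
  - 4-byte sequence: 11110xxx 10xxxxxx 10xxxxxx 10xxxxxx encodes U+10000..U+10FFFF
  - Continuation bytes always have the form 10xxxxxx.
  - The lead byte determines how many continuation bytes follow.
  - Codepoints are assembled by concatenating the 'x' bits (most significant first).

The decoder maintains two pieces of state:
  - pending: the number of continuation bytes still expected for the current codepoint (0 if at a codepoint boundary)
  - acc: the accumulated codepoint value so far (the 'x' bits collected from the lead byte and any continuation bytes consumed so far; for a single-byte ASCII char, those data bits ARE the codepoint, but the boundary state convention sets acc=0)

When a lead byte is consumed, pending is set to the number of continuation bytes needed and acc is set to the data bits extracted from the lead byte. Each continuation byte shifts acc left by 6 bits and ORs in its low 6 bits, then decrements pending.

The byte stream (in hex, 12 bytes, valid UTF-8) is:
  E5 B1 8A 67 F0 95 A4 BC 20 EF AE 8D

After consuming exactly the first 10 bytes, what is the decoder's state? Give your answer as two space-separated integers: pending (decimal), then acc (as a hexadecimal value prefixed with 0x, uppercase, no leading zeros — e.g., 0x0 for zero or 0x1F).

Byte[0]=E5: 3-byte lead. pending=2, acc=0x5
Byte[1]=B1: continuation. acc=(acc<<6)|0x31=0x171, pending=1
Byte[2]=8A: continuation. acc=(acc<<6)|0x0A=0x5C4A, pending=0
Byte[3]=67: 1-byte. pending=0, acc=0x0
Byte[4]=F0: 4-byte lead. pending=3, acc=0x0
Byte[5]=95: continuation. acc=(acc<<6)|0x15=0x15, pending=2
Byte[6]=A4: continuation. acc=(acc<<6)|0x24=0x564, pending=1
Byte[7]=BC: continuation. acc=(acc<<6)|0x3C=0x1593C, pending=0
Byte[8]=20: 1-byte. pending=0, acc=0x0
Byte[9]=EF: 3-byte lead. pending=2, acc=0xF

Answer: 2 0xF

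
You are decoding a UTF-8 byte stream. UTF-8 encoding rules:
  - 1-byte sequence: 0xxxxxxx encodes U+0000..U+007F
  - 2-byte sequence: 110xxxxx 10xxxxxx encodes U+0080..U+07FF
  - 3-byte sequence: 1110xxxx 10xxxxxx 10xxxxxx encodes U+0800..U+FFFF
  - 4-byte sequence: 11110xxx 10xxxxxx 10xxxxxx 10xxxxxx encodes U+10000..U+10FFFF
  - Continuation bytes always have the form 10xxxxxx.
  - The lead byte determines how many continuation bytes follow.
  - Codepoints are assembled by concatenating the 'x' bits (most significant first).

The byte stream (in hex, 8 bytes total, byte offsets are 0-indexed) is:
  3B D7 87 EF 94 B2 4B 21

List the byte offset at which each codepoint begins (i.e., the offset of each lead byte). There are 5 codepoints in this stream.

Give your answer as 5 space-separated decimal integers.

Byte[0]=3B: 1-byte ASCII. cp=U+003B
Byte[1]=D7: 2-byte lead, need 1 cont bytes. acc=0x17
Byte[2]=87: continuation. acc=(acc<<6)|0x07=0x5C7
Completed: cp=U+05C7 (starts at byte 1)
Byte[3]=EF: 3-byte lead, need 2 cont bytes. acc=0xF
Byte[4]=94: continuation. acc=(acc<<6)|0x14=0x3D4
Byte[5]=B2: continuation. acc=(acc<<6)|0x32=0xF532
Completed: cp=U+F532 (starts at byte 3)
Byte[6]=4B: 1-byte ASCII. cp=U+004B
Byte[7]=21: 1-byte ASCII. cp=U+0021

Answer: 0 1 3 6 7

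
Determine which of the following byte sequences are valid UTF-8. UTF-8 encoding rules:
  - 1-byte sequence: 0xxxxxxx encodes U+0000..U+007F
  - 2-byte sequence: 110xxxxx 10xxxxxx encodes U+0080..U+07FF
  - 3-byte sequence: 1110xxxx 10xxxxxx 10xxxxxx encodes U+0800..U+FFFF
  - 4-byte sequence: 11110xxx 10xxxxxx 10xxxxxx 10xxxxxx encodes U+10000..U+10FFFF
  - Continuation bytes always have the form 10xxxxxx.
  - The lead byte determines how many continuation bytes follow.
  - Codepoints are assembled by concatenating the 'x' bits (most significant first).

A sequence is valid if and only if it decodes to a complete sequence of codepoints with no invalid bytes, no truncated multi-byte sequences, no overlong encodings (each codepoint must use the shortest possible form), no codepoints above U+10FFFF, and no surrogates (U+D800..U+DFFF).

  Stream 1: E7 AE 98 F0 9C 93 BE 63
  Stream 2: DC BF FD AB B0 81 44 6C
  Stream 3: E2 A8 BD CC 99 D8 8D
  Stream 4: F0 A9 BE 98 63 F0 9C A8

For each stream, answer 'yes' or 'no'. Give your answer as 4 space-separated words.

Answer: yes no yes no

Derivation:
Stream 1: decodes cleanly. VALID
Stream 2: error at byte offset 2. INVALID
Stream 3: decodes cleanly. VALID
Stream 4: error at byte offset 8. INVALID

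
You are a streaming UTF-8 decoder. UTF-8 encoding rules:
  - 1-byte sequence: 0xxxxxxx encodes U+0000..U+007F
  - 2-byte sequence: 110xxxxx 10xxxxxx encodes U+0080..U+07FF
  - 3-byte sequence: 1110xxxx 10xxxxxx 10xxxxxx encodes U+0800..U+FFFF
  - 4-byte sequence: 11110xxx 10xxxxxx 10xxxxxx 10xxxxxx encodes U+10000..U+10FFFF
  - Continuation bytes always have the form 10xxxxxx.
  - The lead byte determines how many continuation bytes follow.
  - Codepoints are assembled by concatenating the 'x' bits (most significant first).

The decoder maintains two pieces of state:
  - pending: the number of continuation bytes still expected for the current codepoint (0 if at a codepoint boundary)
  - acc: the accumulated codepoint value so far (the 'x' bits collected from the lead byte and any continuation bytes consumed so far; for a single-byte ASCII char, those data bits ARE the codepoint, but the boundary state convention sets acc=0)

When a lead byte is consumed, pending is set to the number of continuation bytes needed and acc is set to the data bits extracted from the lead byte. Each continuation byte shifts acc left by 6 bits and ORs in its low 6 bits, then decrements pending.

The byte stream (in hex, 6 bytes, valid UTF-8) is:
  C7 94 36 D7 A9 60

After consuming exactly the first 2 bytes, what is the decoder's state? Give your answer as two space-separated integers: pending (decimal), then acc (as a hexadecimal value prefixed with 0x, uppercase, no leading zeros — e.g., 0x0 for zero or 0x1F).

Answer: 0 0x1D4

Derivation:
Byte[0]=C7: 2-byte lead. pending=1, acc=0x7
Byte[1]=94: continuation. acc=(acc<<6)|0x14=0x1D4, pending=0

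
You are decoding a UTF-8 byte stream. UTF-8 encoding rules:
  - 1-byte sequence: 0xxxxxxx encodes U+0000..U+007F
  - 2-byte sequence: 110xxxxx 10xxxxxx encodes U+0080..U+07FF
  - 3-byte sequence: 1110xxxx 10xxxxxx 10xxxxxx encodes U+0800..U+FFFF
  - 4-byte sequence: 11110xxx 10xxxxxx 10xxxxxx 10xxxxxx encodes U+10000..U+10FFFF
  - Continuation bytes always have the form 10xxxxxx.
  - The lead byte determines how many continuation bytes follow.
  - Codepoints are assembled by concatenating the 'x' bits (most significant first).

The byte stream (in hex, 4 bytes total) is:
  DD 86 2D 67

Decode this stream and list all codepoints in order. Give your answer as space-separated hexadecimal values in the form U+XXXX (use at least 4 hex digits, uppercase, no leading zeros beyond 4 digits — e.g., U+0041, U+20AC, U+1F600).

Byte[0]=DD: 2-byte lead, need 1 cont bytes. acc=0x1D
Byte[1]=86: continuation. acc=(acc<<6)|0x06=0x746
Completed: cp=U+0746 (starts at byte 0)
Byte[2]=2D: 1-byte ASCII. cp=U+002D
Byte[3]=67: 1-byte ASCII. cp=U+0067

Answer: U+0746 U+002D U+0067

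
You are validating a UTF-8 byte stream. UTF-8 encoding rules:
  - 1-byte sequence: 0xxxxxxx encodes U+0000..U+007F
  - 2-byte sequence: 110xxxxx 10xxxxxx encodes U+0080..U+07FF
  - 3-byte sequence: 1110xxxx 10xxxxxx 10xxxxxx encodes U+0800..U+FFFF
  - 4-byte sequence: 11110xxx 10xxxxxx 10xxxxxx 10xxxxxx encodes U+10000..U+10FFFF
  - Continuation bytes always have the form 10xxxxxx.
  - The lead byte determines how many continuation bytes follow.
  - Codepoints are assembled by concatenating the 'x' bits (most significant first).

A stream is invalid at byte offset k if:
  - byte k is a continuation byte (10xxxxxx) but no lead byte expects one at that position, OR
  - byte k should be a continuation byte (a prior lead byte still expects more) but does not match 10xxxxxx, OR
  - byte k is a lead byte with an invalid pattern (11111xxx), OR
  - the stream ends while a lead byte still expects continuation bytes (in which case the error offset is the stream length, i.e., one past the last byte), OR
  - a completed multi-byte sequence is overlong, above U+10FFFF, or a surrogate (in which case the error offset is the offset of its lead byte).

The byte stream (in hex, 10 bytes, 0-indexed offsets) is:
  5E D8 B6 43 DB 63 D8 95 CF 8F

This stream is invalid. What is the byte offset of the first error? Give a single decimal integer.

Answer: 5

Derivation:
Byte[0]=5E: 1-byte ASCII. cp=U+005E
Byte[1]=D8: 2-byte lead, need 1 cont bytes. acc=0x18
Byte[2]=B6: continuation. acc=(acc<<6)|0x36=0x636
Completed: cp=U+0636 (starts at byte 1)
Byte[3]=43: 1-byte ASCII. cp=U+0043
Byte[4]=DB: 2-byte lead, need 1 cont bytes. acc=0x1B
Byte[5]=63: expected 10xxxxxx continuation. INVALID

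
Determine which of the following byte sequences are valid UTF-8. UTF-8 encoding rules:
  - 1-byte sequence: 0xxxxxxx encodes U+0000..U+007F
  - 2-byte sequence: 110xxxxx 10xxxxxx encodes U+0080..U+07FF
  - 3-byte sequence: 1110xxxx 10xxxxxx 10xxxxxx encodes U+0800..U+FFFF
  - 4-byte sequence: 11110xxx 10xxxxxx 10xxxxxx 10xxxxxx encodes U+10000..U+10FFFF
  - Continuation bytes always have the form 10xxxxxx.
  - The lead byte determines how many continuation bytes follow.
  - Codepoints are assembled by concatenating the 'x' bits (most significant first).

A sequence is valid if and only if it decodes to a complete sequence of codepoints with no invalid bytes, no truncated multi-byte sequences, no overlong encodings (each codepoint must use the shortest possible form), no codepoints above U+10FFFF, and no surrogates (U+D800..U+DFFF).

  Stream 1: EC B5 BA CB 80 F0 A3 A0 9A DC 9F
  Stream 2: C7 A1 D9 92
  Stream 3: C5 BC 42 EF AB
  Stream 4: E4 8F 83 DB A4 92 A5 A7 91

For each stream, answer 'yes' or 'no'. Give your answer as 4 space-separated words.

Answer: yes yes no no

Derivation:
Stream 1: decodes cleanly. VALID
Stream 2: decodes cleanly. VALID
Stream 3: error at byte offset 5. INVALID
Stream 4: error at byte offset 5. INVALID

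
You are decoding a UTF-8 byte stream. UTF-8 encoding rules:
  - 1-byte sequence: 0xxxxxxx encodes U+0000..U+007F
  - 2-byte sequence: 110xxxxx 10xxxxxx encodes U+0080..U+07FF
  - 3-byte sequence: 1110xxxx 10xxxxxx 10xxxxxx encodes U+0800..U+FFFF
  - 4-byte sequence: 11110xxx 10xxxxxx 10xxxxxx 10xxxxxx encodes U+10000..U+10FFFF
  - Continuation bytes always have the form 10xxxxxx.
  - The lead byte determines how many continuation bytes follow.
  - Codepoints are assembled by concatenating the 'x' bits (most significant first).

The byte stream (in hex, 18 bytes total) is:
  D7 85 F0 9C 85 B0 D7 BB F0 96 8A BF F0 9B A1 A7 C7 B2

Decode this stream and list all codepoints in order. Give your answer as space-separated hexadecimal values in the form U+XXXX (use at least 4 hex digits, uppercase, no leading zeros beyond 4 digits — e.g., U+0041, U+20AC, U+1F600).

Byte[0]=D7: 2-byte lead, need 1 cont bytes. acc=0x17
Byte[1]=85: continuation. acc=(acc<<6)|0x05=0x5C5
Completed: cp=U+05C5 (starts at byte 0)
Byte[2]=F0: 4-byte lead, need 3 cont bytes. acc=0x0
Byte[3]=9C: continuation. acc=(acc<<6)|0x1C=0x1C
Byte[4]=85: continuation. acc=(acc<<6)|0x05=0x705
Byte[5]=B0: continuation. acc=(acc<<6)|0x30=0x1C170
Completed: cp=U+1C170 (starts at byte 2)
Byte[6]=D7: 2-byte lead, need 1 cont bytes. acc=0x17
Byte[7]=BB: continuation. acc=(acc<<6)|0x3B=0x5FB
Completed: cp=U+05FB (starts at byte 6)
Byte[8]=F0: 4-byte lead, need 3 cont bytes. acc=0x0
Byte[9]=96: continuation. acc=(acc<<6)|0x16=0x16
Byte[10]=8A: continuation. acc=(acc<<6)|0x0A=0x58A
Byte[11]=BF: continuation. acc=(acc<<6)|0x3F=0x162BF
Completed: cp=U+162BF (starts at byte 8)
Byte[12]=F0: 4-byte lead, need 3 cont bytes. acc=0x0
Byte[13]=9B: continuation. acc=(acc<<6)|0x1B=0x1B
Byte[14]=A1: continuation. acc=(acc<<6)|0x21=0x6E1
Byte[15]=A7: continuation. acc=(acc<<6)|0x27=0x1B867
Completed: cp=U+1B867 (starts at byte 12)
Byte[16]=C7: 2-byte lead, need 1 cont bytes. acc=0x7
Byte[17]=B2: continuation. acc=(acc<<6)|0x32=0x1F2
Completed: cp=U+01F2 (starts at byte 16)

Answer: U+05C5 U+1C170 U+05FB U+162BF U+1B867 U+01F2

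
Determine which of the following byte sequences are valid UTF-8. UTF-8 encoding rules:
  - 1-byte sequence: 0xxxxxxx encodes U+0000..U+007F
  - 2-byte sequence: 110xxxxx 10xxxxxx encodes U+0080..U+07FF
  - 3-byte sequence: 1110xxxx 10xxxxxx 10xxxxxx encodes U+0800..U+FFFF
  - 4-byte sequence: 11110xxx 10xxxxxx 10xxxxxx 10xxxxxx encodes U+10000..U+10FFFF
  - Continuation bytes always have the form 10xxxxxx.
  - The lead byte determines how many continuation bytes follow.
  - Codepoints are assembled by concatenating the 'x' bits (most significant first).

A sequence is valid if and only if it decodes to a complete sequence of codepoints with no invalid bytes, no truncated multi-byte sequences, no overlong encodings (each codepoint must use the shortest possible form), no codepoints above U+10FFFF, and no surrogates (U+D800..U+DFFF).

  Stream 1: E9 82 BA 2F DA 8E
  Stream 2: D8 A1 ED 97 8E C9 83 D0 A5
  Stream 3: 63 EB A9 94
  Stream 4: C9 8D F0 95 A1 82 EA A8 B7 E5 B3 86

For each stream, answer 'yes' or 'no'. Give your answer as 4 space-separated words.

Stream 1: decodes cleanly. VALID
Stream 2: decodes cleanly. VALID
Stream 3: decodes cleanly. VALID
Stream 4: decodes cleanly. VALID

Answer: yes yes yes yes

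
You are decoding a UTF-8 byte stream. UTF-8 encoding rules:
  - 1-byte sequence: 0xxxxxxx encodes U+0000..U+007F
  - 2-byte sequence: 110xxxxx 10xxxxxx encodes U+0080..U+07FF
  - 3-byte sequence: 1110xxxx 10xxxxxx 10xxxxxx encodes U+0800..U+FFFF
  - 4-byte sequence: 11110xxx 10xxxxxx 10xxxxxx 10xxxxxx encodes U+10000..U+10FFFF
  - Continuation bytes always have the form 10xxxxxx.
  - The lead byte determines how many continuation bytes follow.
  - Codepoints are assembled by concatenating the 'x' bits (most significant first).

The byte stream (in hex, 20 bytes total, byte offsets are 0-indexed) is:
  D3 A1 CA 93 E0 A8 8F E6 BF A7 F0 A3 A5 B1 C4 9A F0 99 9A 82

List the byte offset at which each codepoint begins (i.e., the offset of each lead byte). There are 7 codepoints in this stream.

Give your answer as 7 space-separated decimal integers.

Answer: 0 2 4 7 10 14 16

Derivation:
Byte[0]=D3: 2-byte lead, need 1 cont bytes. acc=0x13
Byte[1]=A1: continuation. acc=(acc<<6)|0x21=0x4E1
Completed: cp=U+04E1 (starts at byte 0)
Byte[2]=CA: 2-byte lead, need 1 cont bytes. acc=0xA
Byte[3]=93: continuation. acc=(acc<<6)|0x13=0x293
Completed: cp=U+0293 (starts at byte 2)
Byte[4]=E0: 3-byte lead, need 2 cont bytes. acc=0x0
Byte[5]=A8: continuation. acc=(acc<<6)|0x28=0x28
Byte[6]=8F: continuation. acc=(acc<<6)|0x0F=0xA0F
Completed: cp=U+0A0F (starts at byte 4)
Byte[7]=E6: 3-byte lead, need 2 cont bytes. acc=0x6
Byte[8]=BF: continuation. acc=(acc<<6)|0x3F=0x1BF
Byte[9]=A7: continuation. acc=(acc<<6)|0x27=0x6FE7
Completed: cp=U+6FE7 (starts at byte 7)
Byte[10]=F0: 4-byte lead, need 3 cont bytes. acc=0x0
Byte[11]=A3: continuation. acc=(acc<<6)|0x23=0x23
Byte[12]=A5: continuation. acc=(acc<<6)|0x25=0x8E5
Byte[13]=B1: continuation. acc=(acc<<6)|0x31=0x23971
Completed: cp=U+23971 (starts at byte 10)
Byte[14]=C4: 2-byte lead, need 1 cont bytes. acc=0x4
Byte[15]=9A: continuation. acc=(acc<<6)|0x1A=0x11A
Completed: cp=U+011A (starts at byte 14)
Byte[16]=F0: 4-byte lead, need 3 cont bytes. acc=0x0
Byte[17]=99: continuation. acc=(acc<<6)|0x19=0x19
Byte[18]=9A: continuation. acc=(acc<<6)|0x1A=0x65A
Byte[19]=82: continuation. acc=(acc<<6)|0x02=0x19682
Completed: cp=U+19682 (starts at byte 16)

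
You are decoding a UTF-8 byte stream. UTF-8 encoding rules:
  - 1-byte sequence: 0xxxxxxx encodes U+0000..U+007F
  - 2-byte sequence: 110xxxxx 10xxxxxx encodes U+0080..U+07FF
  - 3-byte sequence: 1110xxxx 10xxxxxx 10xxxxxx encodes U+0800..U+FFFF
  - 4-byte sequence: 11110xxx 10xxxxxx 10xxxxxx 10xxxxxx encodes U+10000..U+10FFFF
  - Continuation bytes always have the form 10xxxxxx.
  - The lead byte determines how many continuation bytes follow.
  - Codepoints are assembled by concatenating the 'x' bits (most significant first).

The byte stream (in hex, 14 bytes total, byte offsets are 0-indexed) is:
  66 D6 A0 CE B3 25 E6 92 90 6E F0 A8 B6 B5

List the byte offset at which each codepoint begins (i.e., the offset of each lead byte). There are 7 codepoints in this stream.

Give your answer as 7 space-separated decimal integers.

Byte[0]=66: 1-byte ASCII. cp=U+0066
Byte[1]=D6: 2-byte lead, need 1 cont bytes. acc=0x16
Byte[2]=A0: continuation. acc=(acc<<6)|0x20=0x5A0
Completed: cp=U+05A0 (starts at byte 1)
Byte[3]=CE: 2-byte lead, need 1 cont bytes. acc=0xE
Byte[4]=B3: continuation. acc=(acc<<6)|0x33=0x3B3
Completed: cp=U+03B3 (starts at byte 3)
Byte[5]=25: 1-byte ASCII. cp=U+0025
Byte[6]=E6: 3-byte lead, need 2 cont bytes. acc=0x6
Byte[7]=92: continuation. acc=(acc<<6)|0x12=0x192
Byte[8]=90: continuation. acc=(acc<<6)|0x10=0x6490
Completed: cp=U+6490 (starts at byte 6)
Byte[9]=6E: 1-byte ASCII. cp=U+006E
Byte[10]=F0: 4-byte lead, need 3 cont bytes. acc=0x0
Byte[11]=A8: continuation. acc=(acc<<6)|0x28=0x28
Byte[12]=B6: continuation. acc=(acc<<6)|0x36=0xA36
Byte[13]=B5: continuation. acc=(acc<<6)|0x35=0x28DB5
Completed: cp=U+28DB5 (starts at byte 10)

Answer: 0 1 3 5 6 9 10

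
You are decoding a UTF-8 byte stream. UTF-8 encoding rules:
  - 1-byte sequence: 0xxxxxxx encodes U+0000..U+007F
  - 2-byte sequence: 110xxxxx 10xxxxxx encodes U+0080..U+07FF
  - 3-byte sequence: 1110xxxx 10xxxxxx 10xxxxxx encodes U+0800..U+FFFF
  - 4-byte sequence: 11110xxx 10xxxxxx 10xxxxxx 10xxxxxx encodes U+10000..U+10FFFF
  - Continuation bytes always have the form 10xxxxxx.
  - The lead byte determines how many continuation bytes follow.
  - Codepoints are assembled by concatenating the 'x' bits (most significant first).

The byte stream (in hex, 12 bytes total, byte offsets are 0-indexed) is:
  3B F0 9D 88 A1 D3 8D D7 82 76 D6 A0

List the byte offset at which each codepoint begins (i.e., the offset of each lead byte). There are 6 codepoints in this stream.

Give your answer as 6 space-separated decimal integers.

Byte[0]=3B: 1-byte ASCII. cp=U+003B
Byte[1]=F0: 4-byte lead, need 3 cont bytes. acc=0x0
Byte[2]=9D: continuation. acc=(acc<<6)|0x1D=0x1D
Byte[3]=88: continuation. acc=(acc<<6)|0x08=0x748
Byte[4]=A1: continuation. acc=(acc<<6)|0x21=0x1D221
Completed: cp=U+1D221 (starts at byte 1)
Byte[5]=D3: 2-byte lead, need 1 cont bytes. acc=0x13
Byte[6]=8D: continuation. acc=(acc<<6)|0x0D=0x4CD
Completed: cp=U+04CD (starts at byte 5)
Byte[7]=D7: 2-byte lead, need 1 cont bytes. acc=0x17
Byte[8]=82: continuation. acc=(acc<<6)|0x02=0x5C2
Completed: cp=U+05C2 (starts at byte 7)
Byte[9]=76: 1-byte ASCII. cp=U+0076
Byte[10]=D6: 2-byte lead, need 1 cont bytes. acc=0x16
Byte[11]=A0: continuation. acc=(acc<<6)|0x20=0x5A0
Completed: cp=U+05A0 (starts at byte 10)

Answer: 0 1 5 7 9 10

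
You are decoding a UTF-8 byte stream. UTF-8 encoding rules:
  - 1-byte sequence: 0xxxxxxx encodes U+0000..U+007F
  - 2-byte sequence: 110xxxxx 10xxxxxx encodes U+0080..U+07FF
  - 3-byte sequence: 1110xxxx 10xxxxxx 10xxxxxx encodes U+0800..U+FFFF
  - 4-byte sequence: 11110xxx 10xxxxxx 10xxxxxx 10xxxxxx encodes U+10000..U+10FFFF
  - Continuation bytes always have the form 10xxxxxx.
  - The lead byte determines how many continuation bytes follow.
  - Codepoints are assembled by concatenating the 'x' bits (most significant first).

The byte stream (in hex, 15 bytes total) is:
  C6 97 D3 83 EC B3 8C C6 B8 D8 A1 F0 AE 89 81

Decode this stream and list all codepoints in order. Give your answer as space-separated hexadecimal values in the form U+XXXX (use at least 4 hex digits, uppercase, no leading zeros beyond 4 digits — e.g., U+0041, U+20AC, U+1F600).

Answer: U+0197 U+04C3 U+CCCC U+01B8 U+0621 U+2E241

Derivation:
Byte[0]=C6: 2-byte lead, need 1 cont bytes. acc=0x6
Byte[1]=97: continuation. acc=(acc<<6)|0x17=0x197
Completed: cp=U+0197 (starts at byte 0)
Byte[2]=D3: 2-byte lead, need 1 cont bytes. acc=0x13
Byte[3]=83: continuation. acc=(acc<<6)|0x03=0x4C3
Completed: cp=U+04C3 (starts at byte 2)
Byte[4]=EC: 3-byte lead, need 2 cont bytes. acc=0xC
Byte[5]=B3: continuation. acc=(acc<<6)|0x33=0x333
Byte[6]=8C: continuation. acc=(acc<<6)|0x0C=0xCCCC
Completed: cp=U+CCCC (starts at byte 4)
Byte[7]=C6: 2-byte lead, need 1 cont bytes. acc=0x6
Byte[8]=B8: continuation. acc=(acc<<6)|0x38=0x1B8
Completed: cp=U+01B8 (starts at byte 7)
Byte[9]=D8: 2-byte lead, need 1 cont bytes. acc=0x18
Byte[10]=A1: continuation. acc=(acc<<6)|0x21=0x621
Completed: cp=U+0621 (starts at byte 9)
Byte[11]=F0: 4-byte lead, need 3 cont bytes. acc=0x0
Byte[12]=AE: continuation. acc=(acc<<6)|0x2E=0x2E
Byte[13]=89: continuation. acc=(acc<<6)|0x09=0xB89
Byte[14]=81: continuation. acc=(acc<<6)|0x01=0x2E241
Completed: cp=U+2E241 (starts at byte 11)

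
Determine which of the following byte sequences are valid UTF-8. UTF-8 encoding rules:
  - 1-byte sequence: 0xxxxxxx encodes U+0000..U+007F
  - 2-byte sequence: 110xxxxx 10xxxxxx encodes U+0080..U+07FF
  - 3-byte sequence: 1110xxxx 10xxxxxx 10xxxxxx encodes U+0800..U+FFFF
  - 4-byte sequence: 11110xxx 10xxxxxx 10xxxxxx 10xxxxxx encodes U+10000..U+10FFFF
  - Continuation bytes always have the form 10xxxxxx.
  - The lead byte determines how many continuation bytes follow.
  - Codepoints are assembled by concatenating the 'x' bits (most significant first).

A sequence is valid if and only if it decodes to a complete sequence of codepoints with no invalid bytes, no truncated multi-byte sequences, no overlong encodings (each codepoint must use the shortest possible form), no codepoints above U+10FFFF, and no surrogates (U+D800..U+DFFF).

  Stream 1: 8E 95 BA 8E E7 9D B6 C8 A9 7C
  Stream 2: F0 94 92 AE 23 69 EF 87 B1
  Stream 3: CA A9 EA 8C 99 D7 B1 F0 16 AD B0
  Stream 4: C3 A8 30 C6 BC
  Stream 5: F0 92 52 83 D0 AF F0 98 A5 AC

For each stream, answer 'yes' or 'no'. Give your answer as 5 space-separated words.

Answer: no yes no yes no

Derivation:
Stream 1: error at byte offset 0. INVALID
Stream 2: decodes cleanly. VALID
Stream 3: error at byte offset 8. INVALID
Stream 4: decodes cleanly. VALID
Stream 5: error at byte offset 2. INVALID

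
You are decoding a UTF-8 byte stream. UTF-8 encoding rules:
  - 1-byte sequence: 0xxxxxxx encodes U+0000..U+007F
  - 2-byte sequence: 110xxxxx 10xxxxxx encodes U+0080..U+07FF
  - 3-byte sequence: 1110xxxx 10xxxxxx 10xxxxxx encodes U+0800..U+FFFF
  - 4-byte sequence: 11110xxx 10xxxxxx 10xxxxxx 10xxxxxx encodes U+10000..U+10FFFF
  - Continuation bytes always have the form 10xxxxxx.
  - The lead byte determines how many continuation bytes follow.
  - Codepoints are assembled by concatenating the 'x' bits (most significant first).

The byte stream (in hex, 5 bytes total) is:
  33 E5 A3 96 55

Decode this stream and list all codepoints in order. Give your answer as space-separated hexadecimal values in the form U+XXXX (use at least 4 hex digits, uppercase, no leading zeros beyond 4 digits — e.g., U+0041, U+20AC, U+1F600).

Byte[0]=33: 1-byte ASCII. cp=U+0033
Byte[1]=E5: 3-byte lead, need 2 cont bytes. acc=0x5
Byte[2]=A3: continuation. acc=(acc<<6)|0x23=0x163
Byte[3]=96: continuation. acc=(acc<<6)|0x16=0x58D6
Completed: cp=U+58D6 (starts at byte 1)
Byte[4]=55: 1-byte ASCII. cp=U+0055

Answer: U+0033 U+58D6 U+0055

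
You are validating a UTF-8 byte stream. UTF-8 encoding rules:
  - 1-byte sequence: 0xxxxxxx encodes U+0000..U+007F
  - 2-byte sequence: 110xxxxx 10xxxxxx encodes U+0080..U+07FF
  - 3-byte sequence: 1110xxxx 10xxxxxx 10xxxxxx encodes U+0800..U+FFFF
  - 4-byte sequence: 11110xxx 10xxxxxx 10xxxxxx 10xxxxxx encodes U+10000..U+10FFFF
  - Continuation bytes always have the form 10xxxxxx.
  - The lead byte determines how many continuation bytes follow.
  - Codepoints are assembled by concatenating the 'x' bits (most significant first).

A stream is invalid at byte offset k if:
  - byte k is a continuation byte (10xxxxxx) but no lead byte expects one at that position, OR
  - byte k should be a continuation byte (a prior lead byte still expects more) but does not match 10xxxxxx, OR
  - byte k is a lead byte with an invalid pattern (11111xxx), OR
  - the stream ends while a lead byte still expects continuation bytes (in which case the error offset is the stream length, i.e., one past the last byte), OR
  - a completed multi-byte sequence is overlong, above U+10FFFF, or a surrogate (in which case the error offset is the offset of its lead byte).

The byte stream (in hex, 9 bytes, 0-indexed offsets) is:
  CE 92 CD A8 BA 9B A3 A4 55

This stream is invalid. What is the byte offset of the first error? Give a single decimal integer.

Answer: 4

Derivation:
Byte[0]=CE: 2-byte lead, need 1 cont bytes. acc=0xE
Byte[1]=92: continuation. acc=(acc<<6)|0x12=0x392
Completed: cp=U+0392 (starts at byte 0)
Byte[2]=CD: 2-byte lead, need 1 cont bytes. acc=0xD
Byte[3]=A8: continuation. acc=(acc<<6)|0x28=0x368
Completed: cp=U+0368 (starts at byte 2)
Byte[4]=BA: INVALID lead byte (not 0xxx/110x/1110/11110)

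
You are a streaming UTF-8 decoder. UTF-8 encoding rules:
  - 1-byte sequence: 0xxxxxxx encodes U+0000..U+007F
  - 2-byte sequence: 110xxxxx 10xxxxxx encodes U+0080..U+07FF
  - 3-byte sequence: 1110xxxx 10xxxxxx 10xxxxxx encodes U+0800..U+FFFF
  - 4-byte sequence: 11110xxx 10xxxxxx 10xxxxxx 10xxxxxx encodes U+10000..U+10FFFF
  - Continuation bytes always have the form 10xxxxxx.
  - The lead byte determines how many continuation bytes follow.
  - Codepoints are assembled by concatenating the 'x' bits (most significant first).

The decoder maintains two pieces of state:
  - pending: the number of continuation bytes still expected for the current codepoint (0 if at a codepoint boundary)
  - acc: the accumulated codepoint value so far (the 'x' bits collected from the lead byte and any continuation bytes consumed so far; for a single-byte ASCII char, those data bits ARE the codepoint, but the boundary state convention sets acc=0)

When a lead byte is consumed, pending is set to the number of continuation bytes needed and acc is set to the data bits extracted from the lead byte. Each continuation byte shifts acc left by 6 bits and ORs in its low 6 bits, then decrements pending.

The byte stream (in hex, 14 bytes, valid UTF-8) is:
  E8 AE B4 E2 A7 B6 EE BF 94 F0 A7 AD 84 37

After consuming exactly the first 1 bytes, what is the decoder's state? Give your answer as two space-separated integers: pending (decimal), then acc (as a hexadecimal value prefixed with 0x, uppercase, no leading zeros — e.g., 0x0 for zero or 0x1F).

Answer: 2 0x8

Derivation:
Byte[0]=E8: 3-byte lead. pending=2, acc=0x8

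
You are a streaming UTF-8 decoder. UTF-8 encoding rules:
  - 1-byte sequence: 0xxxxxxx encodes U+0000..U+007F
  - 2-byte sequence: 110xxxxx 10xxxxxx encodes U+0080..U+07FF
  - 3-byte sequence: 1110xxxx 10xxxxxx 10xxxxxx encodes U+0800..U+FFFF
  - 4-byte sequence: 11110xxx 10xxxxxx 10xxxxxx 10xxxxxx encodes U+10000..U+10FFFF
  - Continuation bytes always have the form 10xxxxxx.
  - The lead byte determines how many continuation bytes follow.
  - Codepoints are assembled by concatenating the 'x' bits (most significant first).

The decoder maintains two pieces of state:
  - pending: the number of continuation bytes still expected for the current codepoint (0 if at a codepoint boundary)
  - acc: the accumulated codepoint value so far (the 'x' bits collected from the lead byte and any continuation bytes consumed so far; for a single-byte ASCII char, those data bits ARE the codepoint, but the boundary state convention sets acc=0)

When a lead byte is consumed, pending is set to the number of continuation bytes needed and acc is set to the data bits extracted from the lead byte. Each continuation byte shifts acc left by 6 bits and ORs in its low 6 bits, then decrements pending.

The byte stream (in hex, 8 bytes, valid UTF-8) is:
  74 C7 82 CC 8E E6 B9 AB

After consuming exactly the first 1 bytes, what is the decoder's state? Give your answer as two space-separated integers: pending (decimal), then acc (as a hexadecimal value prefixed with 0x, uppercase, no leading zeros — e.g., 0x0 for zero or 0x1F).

Byte[0]=74: 1-byte. pending=0, acc=0x0

Answer: 0 0x0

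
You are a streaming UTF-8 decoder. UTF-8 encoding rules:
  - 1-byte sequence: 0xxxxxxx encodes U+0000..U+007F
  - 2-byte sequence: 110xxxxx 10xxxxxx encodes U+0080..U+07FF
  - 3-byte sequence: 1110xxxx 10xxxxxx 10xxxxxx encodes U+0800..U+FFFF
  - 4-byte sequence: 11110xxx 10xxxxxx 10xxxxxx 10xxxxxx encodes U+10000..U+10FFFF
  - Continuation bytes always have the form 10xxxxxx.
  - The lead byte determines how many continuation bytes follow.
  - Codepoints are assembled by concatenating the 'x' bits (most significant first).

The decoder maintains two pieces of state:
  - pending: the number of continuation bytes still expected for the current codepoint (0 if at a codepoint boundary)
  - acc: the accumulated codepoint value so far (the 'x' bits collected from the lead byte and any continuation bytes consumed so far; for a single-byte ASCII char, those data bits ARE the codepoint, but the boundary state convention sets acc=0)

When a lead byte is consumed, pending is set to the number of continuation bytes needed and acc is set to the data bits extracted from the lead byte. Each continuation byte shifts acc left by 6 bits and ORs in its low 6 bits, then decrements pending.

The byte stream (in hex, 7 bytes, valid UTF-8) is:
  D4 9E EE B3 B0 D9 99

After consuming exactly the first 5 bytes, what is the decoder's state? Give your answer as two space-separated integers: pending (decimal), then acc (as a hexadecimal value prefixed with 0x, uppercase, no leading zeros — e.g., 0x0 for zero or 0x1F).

Answer: 0 0xECF0

Derivation:
Byte[0]=D4: 2-byte lead. pending=1, acc=0x14
Byte[1]=9E: continuation. acc=(acc<<6)|0x1E=0x51E, pending=0
Byte[2]=EE: 3-byte lead. pending=2, acc=0xE
Byte[3]=B3: continuation. acc=(acc<<6)|0x33=0x3B3, pending=1
Byte[4]=B0: continuation. acc=(acc<<6)|0x30=0xECF0, pending=0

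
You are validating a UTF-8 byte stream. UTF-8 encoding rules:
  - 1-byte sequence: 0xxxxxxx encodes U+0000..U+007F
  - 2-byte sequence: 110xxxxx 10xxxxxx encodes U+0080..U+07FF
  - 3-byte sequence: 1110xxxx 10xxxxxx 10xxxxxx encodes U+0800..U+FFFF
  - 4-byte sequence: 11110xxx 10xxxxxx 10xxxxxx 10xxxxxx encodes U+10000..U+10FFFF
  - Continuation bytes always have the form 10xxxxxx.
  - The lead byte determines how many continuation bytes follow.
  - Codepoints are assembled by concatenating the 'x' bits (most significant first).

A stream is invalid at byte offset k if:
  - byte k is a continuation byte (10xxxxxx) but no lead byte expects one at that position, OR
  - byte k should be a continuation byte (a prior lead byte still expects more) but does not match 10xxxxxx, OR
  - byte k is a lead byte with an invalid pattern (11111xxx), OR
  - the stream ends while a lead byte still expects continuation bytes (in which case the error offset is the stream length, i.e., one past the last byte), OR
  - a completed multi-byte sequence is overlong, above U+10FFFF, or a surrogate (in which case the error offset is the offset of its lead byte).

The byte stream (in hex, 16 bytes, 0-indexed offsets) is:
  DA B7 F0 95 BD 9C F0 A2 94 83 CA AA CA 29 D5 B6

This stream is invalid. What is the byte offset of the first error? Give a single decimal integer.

Byte[0]=DA: 2-byte lead, need 1 cont bytes. acc=0x1A
Byte[1]=B7: continuation. acc=(acc<<6)|0x37=0x6B7
Completed: cp=U+06B7 (starts at byte 0)
Byte[2]=F0: 4-byte lead, need 3 cont bytes. acc=0x0
Byte[3]=95: continuation. acc=(acc<<6)|0x15=0x15
Byte[4]=BD: continuation. acc=(acc<<6)|0x3D=0x57D
Byte[5]=9C: continuation. acc=(acc<<6)|0x1C=0x15F5C
Completed: cp=U+15F5C (starts at byte 2)
Byte[6]=F0: 4-byte lead, need 3 cont bytes. acc=0x0
Byte[7]=A2: continuation. acc=(acc<<6)|0x22=0x22
Byte[8]=94: continuation. acc=(acc<<6)|0x14=0x894
Byte[9]=83: continuation. acc=(acc<<6)|0x03=0x22503
Completed: cp=U+22503 (starts at byte 6)
Byte[10]=CA: 2-byte lead, need 1 cont bytes. acc=0xA
Byte[11]=AA: continuation. acc=(acc<<6)|0x2A=0x2AA
Completed: cp=U+02AA (starts at byte 10)
Byte[12]=CA: 2-byte lead, need 1 cont bytes. acc=0xA
Byte[13]=29: expected 10xxxxxx continuation. INVALID

Answer: 13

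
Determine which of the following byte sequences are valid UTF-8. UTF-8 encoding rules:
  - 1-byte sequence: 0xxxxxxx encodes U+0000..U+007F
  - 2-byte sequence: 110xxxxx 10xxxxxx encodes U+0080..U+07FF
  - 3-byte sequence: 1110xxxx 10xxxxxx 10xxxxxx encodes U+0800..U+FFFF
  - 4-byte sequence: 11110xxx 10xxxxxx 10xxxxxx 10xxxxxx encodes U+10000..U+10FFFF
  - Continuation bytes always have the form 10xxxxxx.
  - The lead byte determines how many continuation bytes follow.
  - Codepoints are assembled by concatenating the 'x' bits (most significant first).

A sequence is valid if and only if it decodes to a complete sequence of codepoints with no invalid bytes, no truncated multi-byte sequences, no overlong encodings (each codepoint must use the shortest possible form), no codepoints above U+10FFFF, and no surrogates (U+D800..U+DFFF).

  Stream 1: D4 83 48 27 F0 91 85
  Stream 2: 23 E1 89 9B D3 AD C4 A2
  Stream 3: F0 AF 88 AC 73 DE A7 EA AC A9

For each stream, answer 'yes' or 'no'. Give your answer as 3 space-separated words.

Answer: no yes yes

Derivation:
Stream 1: error at byte offset 7. INVALID
Stream 2: decodes cleanly. VALID
Stream 3: decodes cleanly. VALID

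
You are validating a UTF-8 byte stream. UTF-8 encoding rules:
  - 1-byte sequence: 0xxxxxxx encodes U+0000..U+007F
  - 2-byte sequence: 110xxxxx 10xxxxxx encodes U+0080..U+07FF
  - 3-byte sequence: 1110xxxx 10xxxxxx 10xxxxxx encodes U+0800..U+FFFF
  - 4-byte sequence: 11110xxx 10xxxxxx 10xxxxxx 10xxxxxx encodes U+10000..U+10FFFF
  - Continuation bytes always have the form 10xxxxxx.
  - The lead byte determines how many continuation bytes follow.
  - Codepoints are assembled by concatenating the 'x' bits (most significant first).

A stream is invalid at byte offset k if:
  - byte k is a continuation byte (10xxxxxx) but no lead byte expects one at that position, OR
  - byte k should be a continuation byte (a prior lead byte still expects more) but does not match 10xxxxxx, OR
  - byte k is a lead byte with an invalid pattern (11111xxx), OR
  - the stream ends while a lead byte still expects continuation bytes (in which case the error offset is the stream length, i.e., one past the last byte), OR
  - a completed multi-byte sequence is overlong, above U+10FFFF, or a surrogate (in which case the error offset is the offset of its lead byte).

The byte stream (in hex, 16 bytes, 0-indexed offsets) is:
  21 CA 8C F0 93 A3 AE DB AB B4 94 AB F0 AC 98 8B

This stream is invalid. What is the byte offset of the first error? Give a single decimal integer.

Byte[0]=21: 1-byte ASCII. cp=U+0021
Byte[1]=CA: 2-byte lead, need 1 cont bytes. acc=0xA
Byte[2]=8C: continuation. acc=(acc<<6)|0x0C=0x28C
Completed: cp=U+028C (starts at byte 1)
Byte[3]=F0: 4-byte lead, need 3 cont bytes. acc=0x0
Byte[4]=93: continuation. acc=(acc<<6)|0x13=0x13
Byte[5]=A3: continuation. acc=(acc<<6)|0x23=0x4E3
Byte[6]=AE: continuation. acc=(acc<<6)|0x2E=0x138EE
Completed: cp=U+138EE (starts at byte 3)
Byte[7]=DB: 2-byte lead, need 1 cont bytes. acc=0x1B
Byte[8]=AB: continuation. acc=(acc<<6)|0x2B=0x6EB
Completed: cp=U+06EB (starts at byte 7)
Byte[9]=B4: INVALID lead byte (not 0xxx/110x/1110/11110)

Answer: 9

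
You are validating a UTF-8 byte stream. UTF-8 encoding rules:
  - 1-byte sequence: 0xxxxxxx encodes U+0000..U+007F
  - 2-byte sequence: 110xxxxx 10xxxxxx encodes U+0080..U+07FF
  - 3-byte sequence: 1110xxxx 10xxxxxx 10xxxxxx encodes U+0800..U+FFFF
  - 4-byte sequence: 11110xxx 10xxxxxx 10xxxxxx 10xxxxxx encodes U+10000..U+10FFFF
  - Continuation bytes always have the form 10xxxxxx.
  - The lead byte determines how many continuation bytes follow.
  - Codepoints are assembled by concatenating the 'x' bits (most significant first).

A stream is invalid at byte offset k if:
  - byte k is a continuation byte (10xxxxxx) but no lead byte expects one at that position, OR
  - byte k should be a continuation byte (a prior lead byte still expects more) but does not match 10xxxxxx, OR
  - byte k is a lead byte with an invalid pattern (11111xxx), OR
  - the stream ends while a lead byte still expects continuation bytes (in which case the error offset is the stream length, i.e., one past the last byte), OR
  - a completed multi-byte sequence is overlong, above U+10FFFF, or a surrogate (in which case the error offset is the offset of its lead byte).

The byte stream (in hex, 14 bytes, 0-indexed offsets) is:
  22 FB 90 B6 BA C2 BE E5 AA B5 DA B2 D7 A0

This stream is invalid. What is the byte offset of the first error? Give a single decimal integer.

Answer: 1

Derivation:
Byte[0]=22: 1-byte ASCII. cp=U+0022
Byte[1]=FB: INVALID lead byte (not 0xxx/110x/1110/11110)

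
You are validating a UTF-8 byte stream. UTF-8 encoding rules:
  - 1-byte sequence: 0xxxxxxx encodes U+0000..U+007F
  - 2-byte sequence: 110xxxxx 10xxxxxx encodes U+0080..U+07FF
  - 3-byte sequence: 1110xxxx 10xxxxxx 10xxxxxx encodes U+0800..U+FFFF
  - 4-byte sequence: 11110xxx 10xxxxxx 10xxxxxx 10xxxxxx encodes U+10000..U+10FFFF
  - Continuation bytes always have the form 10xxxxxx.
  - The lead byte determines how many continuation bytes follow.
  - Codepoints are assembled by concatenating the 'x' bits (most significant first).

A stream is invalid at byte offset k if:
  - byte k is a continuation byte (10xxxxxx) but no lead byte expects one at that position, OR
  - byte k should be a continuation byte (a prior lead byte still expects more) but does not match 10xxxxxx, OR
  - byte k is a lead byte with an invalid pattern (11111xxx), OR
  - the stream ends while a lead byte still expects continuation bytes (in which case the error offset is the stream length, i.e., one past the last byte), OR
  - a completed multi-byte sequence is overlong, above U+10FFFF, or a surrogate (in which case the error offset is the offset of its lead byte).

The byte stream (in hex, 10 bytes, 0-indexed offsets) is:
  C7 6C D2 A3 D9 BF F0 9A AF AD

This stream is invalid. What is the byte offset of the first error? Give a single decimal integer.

Byte[0]=C7: 2-byte lead, need 1 cont bytes. acc=0x7
Byte[1]=6C: expected 10xxxxxx continuation. INVALID

Answer: 1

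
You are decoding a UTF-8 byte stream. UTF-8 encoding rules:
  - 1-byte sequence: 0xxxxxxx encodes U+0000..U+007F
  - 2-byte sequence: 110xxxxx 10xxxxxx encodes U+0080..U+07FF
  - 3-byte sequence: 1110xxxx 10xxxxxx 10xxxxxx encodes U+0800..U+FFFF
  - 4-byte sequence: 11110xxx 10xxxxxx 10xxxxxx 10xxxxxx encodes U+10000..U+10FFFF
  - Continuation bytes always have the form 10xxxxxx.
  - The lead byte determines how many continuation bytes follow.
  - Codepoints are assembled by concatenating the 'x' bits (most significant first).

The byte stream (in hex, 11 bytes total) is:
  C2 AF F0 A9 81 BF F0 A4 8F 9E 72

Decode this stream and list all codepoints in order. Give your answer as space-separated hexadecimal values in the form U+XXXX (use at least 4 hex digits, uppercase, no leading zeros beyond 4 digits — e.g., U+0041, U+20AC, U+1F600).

Answer: U+00AF U+2907F U+243DE U+0072

Derivation:
Byte[0]=C2: 2-byte lead, need 1 cont bytes. acc=0x2
Byte[1]=AF: continuation. acc=(acc<<6)|0x2F=0xAF
Completed: cp=U+00AF (starts at byte 0)
Byte[2]=F0: 4-byte lead, need 3 cont bytes. acc=0x0
Byte[3]=A9: continuation. acc=(acc<<6)|0x29=0x29
Byte[4]=81: continuation. acc=(acc<<6)|0x01=0xA41
Byte[5]=BF: continuation. acc=(acc<<6)|0x3F=0x2907F
Completed: cp=U+2907F (starts at byte 2)
Byte[6]=F0: 4-byte lead, need 3 cont bytes. acc=0x0
Byte[7]=A4: continuation. acc=(acc<<6)|0x24=0x24
Byte[8]=8F: continuation. acc=(acc<<6)|0x0F=0x90F
Byte[9]=9E: continuation. acc=(acc<<6)|0x1E=0x243DE
Completed: cp=U+243DE (starts at byte 6)
Byte[10]=72: 1-byte ASCII. cp=U+0072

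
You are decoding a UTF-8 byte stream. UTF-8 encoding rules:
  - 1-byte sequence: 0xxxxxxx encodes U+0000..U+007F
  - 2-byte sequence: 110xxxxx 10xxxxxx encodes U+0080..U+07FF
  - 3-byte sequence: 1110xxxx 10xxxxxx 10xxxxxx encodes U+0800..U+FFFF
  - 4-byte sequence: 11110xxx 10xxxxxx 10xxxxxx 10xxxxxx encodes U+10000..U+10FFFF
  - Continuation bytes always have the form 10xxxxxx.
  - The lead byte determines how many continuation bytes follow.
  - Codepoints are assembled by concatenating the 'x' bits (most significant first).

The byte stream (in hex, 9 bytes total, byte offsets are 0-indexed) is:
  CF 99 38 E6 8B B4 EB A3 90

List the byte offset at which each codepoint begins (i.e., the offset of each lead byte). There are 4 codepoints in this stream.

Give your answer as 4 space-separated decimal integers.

Answer: 0 2 3 6

Derivation:
Byte[0]=CF: 2-byte lead, need 1 cont bytes. acc=0xF
Byte[1]=99: continuation. acc=(acc<<6)|0x19=0x3D9
Completed: cp=U+03D9 (starts at byte 0)
Byte[2]=38: 1-byte ASCII. cp=U+0038
Byte[3]=E6: 3-byte lead, need 2 cont bytes. acc=0x6
Byte[4]=8B: continuation. acc=(acc<<6)|0x0B=0x18B
Byte[5]=B4: continuation. acc=(acc<<6)|0x34=0x62F4
Completed: cp=U+62F4 (starts at byte 3)
Byte[6]=EB: 3-byte lead, need 2 cont bytes. acc=0xB
Byte[7]=A3: continuation. acc=(acc<<6)|0x23=0x2E3
Byte[8]=90: continuation. acc=(acc<<6)|0x10=0xB8D0
Completed: cp=U+B8D0 (starts at byte 6)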